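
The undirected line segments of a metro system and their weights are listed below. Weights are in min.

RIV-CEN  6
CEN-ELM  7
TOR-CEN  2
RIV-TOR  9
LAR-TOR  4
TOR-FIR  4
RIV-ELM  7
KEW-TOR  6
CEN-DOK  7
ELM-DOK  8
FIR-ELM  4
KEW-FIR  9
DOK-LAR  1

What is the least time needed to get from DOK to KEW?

Candidate routes:
DOK–CEN–TOR–KEW: 7+2+6 = 15
DOK–LAR–TOR–KEW: 1+4+6 = 11
Cheapest is DOK–LAR–TOR–KEW at 11 min.

11 min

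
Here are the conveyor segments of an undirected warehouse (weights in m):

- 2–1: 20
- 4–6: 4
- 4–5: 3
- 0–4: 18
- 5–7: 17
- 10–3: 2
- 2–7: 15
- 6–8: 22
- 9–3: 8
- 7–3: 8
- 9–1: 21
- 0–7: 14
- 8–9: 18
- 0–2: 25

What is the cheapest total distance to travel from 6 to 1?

59 m

Running Dijkstra from 6:
6: 0
4: 4  (via 6)
5: 7  (via 4)
0: 22  (via 4)
8: 22  (via 6)
7: 24  (via 5)
3: 32  (via 7)
10: 34  (via 3)
2: 39  (via 7)
9: 40  (via 8)
1: 59  (via 2)
Shortest route: 6–4–5–7–2–1 = 59 m.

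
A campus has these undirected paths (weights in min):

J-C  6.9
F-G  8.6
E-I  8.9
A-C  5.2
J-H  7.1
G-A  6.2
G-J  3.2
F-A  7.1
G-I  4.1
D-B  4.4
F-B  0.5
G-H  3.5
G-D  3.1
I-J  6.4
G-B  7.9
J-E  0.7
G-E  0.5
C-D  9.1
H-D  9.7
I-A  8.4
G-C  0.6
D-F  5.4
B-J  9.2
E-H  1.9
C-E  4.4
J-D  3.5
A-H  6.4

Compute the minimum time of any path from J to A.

Settle nodes by increasing distance from J:
J: 0
E: 0.7  (via J)
G: 1.2  (via E)
C: 1.8  (via G)
H: 2.6  (via E)
D: 3.5  (via J)
I: 5.3  (via G)
A: 7  (via C)
Shortest route: J → E → G → C → A = 7 min.

7 min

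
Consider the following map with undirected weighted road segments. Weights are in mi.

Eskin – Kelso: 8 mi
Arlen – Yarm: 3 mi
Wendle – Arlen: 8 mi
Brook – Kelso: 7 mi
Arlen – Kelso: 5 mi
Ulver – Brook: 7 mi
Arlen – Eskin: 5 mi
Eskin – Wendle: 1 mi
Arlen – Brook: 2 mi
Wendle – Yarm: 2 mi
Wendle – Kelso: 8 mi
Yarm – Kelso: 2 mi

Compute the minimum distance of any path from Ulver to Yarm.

Shortest distances from Ulver:
Ulver: 0
Brook: 7  (via Ulver)
Arlen: 9  (via Brook)
Yarm: 12  (via Arlen)
Shortest route: Ulver–Brook–Arlen–Yarm = 12 mi.

12 mi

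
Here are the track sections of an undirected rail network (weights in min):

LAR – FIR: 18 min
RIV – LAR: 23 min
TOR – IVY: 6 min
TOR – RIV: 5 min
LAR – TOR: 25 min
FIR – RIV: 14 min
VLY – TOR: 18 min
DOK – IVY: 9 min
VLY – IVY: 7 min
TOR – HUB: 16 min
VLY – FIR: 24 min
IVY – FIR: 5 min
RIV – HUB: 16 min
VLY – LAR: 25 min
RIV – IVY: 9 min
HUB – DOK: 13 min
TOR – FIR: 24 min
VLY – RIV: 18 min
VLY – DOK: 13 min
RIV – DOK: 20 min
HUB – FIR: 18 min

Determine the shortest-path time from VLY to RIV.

Candidate routes:
VLY → RIV: 18 = 18
VLY → IVY → RIV: 7+9 = 16
VLY → IVY → TOR → RIV: 7+6+5 = 18
The minimum is 16 min via VLY → IVY → RIV.

16 min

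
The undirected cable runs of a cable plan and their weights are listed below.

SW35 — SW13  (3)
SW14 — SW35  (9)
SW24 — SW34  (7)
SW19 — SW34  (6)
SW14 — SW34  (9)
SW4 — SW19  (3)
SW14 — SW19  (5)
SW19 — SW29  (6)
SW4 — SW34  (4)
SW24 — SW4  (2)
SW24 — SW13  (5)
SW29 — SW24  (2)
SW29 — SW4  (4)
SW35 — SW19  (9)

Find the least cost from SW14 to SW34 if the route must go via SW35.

23

Best SW14 to SW35: SW14–SW35 costing 9
Shortest SW35→SW34: SW35–SW13–SW24–SW4–SW34 = 14
Total via SW35: 9 + 14 = 23.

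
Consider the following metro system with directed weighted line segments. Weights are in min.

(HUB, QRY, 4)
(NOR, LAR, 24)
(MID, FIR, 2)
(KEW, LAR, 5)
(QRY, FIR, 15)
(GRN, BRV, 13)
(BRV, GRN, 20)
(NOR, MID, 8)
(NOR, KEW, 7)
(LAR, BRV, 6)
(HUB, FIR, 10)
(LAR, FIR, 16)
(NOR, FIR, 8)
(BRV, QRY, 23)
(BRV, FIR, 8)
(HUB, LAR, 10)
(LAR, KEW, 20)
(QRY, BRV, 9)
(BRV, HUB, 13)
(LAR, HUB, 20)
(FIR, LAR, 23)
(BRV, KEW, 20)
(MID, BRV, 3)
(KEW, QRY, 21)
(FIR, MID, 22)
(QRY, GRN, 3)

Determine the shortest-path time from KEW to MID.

41 min

Compare a few routes:
KEW - LAR - BRV - HUB - FIR - MID: 5+6+13+10+22 = 56
KEW - LAR - BRV - FIR - MID: 5+6+8+22 = 41
KEW - LAR - FIR - MID: 5+16+22 = 43
Cheapest is KEW - LAR - BRV - FIR - MID at 41 min.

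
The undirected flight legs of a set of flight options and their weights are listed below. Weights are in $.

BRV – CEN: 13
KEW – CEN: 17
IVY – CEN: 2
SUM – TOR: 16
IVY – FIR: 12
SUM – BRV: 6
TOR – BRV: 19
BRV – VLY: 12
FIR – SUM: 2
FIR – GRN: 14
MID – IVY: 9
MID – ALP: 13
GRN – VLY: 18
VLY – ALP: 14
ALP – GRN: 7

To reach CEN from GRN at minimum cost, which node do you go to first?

Compare a few routes:
GRN → FIR → IVY → CEN: 14+12+2 = 28
GRN → ALP → MID → IVY → CEN: 7+13+9+2 = 31
Cheapest is GRN → FIR → IVY → CEN at $28.
So from GRN the first move is to FIR.

FIR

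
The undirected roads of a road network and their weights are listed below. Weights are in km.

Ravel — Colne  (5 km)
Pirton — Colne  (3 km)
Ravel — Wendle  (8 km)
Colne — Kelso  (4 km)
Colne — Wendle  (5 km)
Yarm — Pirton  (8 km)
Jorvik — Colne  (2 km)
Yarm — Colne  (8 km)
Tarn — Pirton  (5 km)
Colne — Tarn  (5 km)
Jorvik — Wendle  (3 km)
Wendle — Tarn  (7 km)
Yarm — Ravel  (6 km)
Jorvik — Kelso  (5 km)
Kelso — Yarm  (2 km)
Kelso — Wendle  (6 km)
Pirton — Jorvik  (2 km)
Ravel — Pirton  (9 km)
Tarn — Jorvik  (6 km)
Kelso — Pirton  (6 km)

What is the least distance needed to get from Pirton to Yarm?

8 km

Running Dijkstra from Pirton:
Pirton: 0
Jorvik: 2  (via Pirton)
Colne: 3  (via Pirton)
Tarn: 5  (via Pirton)
Wendle: 5  (via Jorvik)
Kelso: 6  (via Pirton)
Yarm: 8  (via Pirton)
Shortest route: Pirton–Yarm = 8 km.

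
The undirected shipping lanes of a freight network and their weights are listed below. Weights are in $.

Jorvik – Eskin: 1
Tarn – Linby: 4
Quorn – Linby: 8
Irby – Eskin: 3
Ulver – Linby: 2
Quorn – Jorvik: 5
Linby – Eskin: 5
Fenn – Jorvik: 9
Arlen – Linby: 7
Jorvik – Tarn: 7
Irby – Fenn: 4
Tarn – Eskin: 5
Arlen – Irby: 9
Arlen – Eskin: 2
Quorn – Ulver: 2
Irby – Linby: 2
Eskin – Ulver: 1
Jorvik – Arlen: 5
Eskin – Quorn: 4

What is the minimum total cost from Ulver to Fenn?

$8

Settle nodes by increasing distance from Ulver:
Ulver: 0
Eskin: 1  (via Ulver)
Quorn: 2  (via Ulver)
Jorvik: 2  (via Eskin)
Linby: 2  (via Ulver)
Arlen: 3  (via Eskin)
Irby: 4  (via Eskin)
Tarn: 6  (via Eskin)
Fenn: 8  (via Irby)
Shortest route: Ulver–Eskin–Irby–Fenn = $8.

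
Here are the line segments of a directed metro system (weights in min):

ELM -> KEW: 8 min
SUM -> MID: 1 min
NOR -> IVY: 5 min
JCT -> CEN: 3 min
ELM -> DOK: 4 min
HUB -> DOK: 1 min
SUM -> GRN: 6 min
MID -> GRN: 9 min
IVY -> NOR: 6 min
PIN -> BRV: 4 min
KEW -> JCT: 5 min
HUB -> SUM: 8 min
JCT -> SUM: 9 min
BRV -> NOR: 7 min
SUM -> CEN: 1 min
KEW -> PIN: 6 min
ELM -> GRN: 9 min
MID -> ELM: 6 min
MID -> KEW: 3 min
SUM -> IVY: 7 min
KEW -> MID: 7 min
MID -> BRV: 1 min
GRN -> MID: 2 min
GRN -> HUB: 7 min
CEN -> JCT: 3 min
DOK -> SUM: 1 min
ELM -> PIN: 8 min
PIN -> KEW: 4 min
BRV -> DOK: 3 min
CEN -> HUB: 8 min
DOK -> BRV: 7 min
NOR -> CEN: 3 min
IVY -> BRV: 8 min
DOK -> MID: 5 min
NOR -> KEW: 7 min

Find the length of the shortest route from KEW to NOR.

15 min

Shortest distances from KEW:
KEW: 0
JCT: 5  (via KEW)
PIN: 6  (via KEW)
MID: 7  (via KEW)
BRV: 8  (via MID)
CEN: 8  (via JCT)
DOK: 11  (via BRV)
SUM: 12  (via DOK)
ELM: 13  (via MID)
NOR: 15  (via BRV)
Shortest route: KEW–MID–BRV–NOR = 15 min.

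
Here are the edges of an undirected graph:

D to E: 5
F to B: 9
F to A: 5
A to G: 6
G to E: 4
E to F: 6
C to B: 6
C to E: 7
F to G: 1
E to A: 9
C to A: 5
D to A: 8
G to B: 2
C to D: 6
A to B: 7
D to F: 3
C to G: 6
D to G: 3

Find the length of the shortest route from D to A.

8

Running Dijkstra from D:
D: 0
F: 3  (via D)
G: 3  (via D)
B: 5  (via G)
E: 5  (via D)
C: 6  (via D)
A: 8  (via D)
Shortest route: D–A = 8.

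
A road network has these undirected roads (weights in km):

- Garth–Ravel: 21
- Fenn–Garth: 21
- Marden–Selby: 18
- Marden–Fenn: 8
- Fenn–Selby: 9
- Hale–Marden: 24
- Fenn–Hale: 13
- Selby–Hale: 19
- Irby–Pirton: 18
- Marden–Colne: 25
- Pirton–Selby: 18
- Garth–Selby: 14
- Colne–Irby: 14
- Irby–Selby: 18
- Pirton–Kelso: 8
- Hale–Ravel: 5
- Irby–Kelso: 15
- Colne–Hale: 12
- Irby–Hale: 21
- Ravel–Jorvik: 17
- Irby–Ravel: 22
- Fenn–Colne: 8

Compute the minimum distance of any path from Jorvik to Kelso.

Shortest distances from Jorvik:
Jorvik: 0
Ravel: 17  (via Jorvik)
Hale: 22  (via Ravel)
Colne: 34  (via Hale)
Fenn: 35  (via Hale)
Garth: 38  (via Ravel)
Irby: 39  (via Ravel)
Selby: 41  (via Hale)
Marden: 43  (via Fenn)
Kelso: 54  (via Irby)
Shortest route: Jorvik–Ravel–Irby–Kelso = 54 km.

54 km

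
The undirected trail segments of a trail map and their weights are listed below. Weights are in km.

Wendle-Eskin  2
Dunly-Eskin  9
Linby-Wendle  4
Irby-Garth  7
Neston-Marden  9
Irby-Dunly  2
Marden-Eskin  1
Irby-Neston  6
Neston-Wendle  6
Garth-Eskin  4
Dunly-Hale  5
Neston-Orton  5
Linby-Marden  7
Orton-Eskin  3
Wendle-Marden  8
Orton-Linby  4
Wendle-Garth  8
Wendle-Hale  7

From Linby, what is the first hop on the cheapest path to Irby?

Orton

Enumerating some paths:
Linby → Wendle → Eskin → Dunly → Irby: 4+2+9+2 = 17
Linby → Orton → Neston → Irby: 4+5+6 = 15
Linby → Wendle → Neston → Irby: 4+6+6 = 16
The minimum is 15 km via Linby → Orton → Neston → Irby.
So from Linby the first move is to Orton.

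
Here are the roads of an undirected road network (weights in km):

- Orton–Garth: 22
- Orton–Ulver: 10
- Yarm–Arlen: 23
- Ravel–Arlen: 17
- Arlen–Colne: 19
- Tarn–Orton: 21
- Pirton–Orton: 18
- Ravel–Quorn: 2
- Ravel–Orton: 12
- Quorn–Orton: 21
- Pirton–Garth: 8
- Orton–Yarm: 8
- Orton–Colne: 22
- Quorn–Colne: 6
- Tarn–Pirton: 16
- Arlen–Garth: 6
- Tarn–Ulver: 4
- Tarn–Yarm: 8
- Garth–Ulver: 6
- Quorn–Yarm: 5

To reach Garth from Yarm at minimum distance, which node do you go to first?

Tarn

Candidate routes:
Yarm → Orton → Ulver → Garth: 8+10+6 = 24
Yarm → Tarn → Ulver → Garth: 8+4+6 = 18
Yarm → Arlen → Garth: 23+6 = 29
Cheapest is Yarm → Tarn → Ulver → Garth at 18 km.
So from Yarm the first move is to Tarn.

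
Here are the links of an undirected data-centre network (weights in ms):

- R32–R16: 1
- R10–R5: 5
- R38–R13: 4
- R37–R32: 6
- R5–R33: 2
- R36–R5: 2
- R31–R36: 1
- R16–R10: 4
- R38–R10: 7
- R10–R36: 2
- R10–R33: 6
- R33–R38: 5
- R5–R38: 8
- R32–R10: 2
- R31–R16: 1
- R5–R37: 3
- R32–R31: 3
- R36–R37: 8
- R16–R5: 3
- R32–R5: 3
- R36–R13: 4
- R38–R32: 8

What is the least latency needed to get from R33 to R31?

5 ms

Settle nodes by increasing distance from R33:
R33: 0
R5: 2  (via R33)
R36: 4  (via R5)
R31: 5  (via R36)
Shortest route: R33 → R5 → R36 → R31 = 5 ms.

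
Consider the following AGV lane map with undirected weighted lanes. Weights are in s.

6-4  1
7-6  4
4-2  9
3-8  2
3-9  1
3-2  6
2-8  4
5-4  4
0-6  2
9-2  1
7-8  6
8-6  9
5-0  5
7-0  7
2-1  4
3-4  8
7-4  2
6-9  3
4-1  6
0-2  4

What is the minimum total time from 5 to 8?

Settle nodes by increasing distance from 5:
5: 0
4: 4  (via 5)
0: 5  (via 5)
6: 5  (via 4)
7: 6  (via 4)
9: 8  (via 6)
2: 9  (via 0)
3: 9  (via 9)
1: 10  (via 4)
8: 11  (via 3)
Shortest route: 5 → 4 → 6 → 9 → 3 → 8 = 11 s.

11 s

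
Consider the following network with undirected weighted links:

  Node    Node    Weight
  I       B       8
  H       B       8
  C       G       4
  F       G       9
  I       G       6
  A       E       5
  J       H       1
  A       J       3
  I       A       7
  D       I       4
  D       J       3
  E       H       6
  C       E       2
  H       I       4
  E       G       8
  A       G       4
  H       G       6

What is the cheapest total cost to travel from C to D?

12

Enumerating some paths:
C → E → A → J → D: 2+5+3+3 = 13
C → G → I → D: 4+6+4 = 14
C → G → A → J → D: 4+4+3+3 = 14
C → E → H → J → D: 2+6+1+3 = 12
The minimum is 12 via C → E → H → J → D.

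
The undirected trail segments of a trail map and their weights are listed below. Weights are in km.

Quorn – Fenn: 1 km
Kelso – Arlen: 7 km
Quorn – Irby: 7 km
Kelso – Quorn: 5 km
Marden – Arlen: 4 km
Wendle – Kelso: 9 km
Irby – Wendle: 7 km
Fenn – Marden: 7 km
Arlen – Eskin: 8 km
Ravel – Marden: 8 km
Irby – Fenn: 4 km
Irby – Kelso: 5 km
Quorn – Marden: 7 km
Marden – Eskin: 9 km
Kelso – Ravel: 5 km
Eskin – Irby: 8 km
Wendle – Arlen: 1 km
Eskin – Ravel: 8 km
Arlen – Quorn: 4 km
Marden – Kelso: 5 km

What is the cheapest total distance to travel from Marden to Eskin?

Enumerating some paths:
Marden → Ravel → Eskin: 8+8 = 16
Marden → Eskin: 9 = 9
Marden → Arlen → Eskin: 4+8 = 12
Marden → Kelso → Ravel → Eskin: 5+5+8 = 18
The minimum is 9 km via Marden → Eskin.

9 km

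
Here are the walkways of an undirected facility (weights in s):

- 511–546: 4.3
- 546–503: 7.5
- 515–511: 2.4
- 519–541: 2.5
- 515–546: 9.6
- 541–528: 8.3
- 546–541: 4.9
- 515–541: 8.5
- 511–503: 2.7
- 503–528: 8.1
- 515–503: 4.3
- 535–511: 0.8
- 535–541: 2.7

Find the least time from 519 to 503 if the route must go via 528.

Best 519 to 528: 519 → 541 → 528 costing 10.8
Shortest 528→503: 528 → 503 = 8.1
Total via 528: 10.8 + 8.1 = 18.9 s.

18.9 s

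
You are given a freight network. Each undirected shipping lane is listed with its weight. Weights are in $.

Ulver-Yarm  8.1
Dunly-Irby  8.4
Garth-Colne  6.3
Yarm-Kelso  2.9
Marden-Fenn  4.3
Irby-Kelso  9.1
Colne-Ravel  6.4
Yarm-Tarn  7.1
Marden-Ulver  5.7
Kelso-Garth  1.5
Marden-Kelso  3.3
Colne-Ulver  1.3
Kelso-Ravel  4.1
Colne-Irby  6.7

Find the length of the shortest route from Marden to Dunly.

Settle nodes by increasing distance from Marden:
Marden: 0
Kelso: 3.3  (via Marden)
Fenn: 4.3  (via Marden)
Garth: 4.8  (via Kelso)
Ulver: 5.7  (via Marden)
Yarm: 6.2  (via Kelso)
Colne: 7  (via Ulver)
Ravel: 7.4  (via Kelso)
Irby: 12.4  (via Kelso)
Tarn: 13.3  (via Yarm)
Dunly: 20.8  (via Irby)
Shortest route: Marden–Kelso–Irby–Dunly = $20.8.

$20.8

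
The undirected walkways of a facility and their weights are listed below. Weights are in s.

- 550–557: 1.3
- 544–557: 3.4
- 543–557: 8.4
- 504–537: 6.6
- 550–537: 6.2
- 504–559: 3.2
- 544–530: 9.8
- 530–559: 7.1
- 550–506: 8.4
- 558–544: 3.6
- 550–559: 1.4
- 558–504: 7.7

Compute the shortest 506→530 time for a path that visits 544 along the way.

Best 506 to 544: 506–550–557–544 costing 13.1
Shortest 544→530: 544–530 = 9.8
Total via 544: 13.1 + 9.8 = 22.9 s.

22.9 s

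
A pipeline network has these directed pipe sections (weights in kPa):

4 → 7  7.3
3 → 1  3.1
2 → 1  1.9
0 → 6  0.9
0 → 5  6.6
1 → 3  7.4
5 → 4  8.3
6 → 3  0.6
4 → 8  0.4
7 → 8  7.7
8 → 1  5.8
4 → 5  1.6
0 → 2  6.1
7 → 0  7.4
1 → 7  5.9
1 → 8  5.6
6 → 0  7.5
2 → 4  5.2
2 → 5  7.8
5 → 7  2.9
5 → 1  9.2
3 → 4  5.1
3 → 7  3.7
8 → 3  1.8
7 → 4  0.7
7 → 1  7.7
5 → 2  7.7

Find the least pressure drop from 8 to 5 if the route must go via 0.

Best 8 to 0: 8–3–7–0 costing 12.9
Best 0 to 5: 0–5 costing 6.6
Total via 0: 12.9 + 6.6 = 19.5 kPa.

19.5 kPa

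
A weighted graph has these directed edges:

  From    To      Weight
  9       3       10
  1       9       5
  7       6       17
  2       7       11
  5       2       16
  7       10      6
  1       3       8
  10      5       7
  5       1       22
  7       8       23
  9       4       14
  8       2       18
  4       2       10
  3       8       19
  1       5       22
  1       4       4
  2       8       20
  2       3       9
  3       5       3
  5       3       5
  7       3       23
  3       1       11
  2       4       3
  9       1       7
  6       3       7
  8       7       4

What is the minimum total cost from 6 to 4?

22

Compare a few routes:
6 → 3 → 1 → 4: 7+11+4 = 22
6 → 3 → 1 → 9 → 4: 7+11+5+14 = 37
6 → 3 → 5 → 1 → 4: 7+3+22+4 = 36
6 → 3 → 5 → 2 → 4: 7+3+16+3 = 29
Cheapest is 6 → 3 → 1 → 4 at 22.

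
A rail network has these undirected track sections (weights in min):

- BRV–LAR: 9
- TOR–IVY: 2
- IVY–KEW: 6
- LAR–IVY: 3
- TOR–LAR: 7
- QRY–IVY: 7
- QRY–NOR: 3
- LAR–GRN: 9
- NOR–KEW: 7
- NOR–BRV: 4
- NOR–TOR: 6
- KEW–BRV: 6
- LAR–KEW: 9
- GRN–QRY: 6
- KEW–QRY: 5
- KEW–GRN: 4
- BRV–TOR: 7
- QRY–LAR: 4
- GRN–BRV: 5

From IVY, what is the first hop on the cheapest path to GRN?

Enumerating some paths:
IVY–LAR–GRN: 3+9 = 12
IVY–KEW–GRN: 6+4 = 10
Cheapest is IVY–KEW–GRN at 10 min.
So from IVY the first move is to KEW.

KEW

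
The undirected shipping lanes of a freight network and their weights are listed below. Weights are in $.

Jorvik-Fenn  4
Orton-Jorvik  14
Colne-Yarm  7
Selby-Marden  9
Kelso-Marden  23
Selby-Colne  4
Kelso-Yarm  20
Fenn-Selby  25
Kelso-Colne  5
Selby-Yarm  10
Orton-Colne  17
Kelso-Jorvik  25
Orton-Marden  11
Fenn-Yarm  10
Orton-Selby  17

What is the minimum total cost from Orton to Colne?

$17

Candidate routes:
Orton → Colne: 17 = 17
Orton → Selby → Colne: 17+4 = 21
Cheapest is Orton → Colne at $17.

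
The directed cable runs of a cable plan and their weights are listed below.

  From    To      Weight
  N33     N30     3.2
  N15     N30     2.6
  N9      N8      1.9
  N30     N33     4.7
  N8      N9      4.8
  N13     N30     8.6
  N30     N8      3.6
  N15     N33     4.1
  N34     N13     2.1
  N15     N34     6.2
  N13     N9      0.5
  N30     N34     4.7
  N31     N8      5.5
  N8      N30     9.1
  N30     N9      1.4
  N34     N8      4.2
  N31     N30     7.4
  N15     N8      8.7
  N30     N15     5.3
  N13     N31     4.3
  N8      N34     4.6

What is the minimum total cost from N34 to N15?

16

Enumerating some paths:
N34–N13–N9–N8–N30–N15: 2.1+0.5+1.9+9.1+5.3 = 18.9
N34–N13–N30–N15: 2.1+8.6+5.3 = 16
N34–N13–N31–N30–N15: 2.1+4.3+7.4+5.3 = 19.1
N34–N8–N30–N15: 4.2+9.1+5.3 = 18.6
The minimum is 16 via N34–N13–N30–N15.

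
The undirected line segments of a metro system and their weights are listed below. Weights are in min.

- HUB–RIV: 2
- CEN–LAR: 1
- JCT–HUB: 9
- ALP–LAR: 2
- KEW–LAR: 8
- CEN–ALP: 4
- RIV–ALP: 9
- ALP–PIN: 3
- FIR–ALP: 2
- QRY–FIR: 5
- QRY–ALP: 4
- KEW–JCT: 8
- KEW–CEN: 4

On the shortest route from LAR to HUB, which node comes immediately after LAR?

Candidate routes:
LAR → ALP → RIV → HUB: 2+9+2 = 13
LAR → CEN → ALP → RIV → HUB: 1+4+9+2 = 16
Cheapest is LAR → ALP → RIV → HUB at 13 min.
So from LAR the first move is to ALP.

ALP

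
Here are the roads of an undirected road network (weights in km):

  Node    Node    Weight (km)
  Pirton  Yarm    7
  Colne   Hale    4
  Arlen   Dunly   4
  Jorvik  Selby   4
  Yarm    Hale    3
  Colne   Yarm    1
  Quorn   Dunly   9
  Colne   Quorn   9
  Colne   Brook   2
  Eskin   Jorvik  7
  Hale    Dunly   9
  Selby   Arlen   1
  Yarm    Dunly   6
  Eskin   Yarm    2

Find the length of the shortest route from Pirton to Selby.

Running Dijkstra from Pirton:
Pirton: 0
Yarm: 7  (via Pirton)
Colne: 8  (via Yarm)
Eskin: 9  (via Yarm)
Hale: 10  (via Yarm)
Brook: 10  (via Colne)
Dunly: 13  (via Yarm)
Jorvik: 16  (via Eskin)
Arlen: 17  (via Dunly)
Quorn: 17  (via Colne)
Selby: 18  (via Arlen)
Shortest route: Pirton → Yarm → Dunly → Arlen → Selby = 18 km.

18 km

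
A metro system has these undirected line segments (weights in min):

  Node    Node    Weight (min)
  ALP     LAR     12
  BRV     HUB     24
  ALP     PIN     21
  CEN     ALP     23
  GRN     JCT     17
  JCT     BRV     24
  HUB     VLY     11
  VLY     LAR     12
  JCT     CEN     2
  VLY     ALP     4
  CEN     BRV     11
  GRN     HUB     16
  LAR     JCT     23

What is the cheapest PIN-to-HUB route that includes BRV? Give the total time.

Best PIN to BRV: PIN → ALP → CEN → BRV costing 55
Shortest BRV→HUB: BRV → HUB = 24
Total via BRV: 55 + 24 = 79 min.

79 min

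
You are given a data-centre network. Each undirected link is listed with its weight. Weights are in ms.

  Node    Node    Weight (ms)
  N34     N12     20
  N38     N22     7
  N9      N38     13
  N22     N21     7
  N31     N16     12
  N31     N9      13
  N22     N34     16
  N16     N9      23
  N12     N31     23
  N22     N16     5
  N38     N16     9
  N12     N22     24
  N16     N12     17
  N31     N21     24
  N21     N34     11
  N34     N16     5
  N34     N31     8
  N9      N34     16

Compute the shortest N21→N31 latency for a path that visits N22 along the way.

24 ms

Shortest N21→N22: N21–N22 = 7
Shortest N22→N31: N22–N16–N31 = 17
Total via N22: 7 + 17 = 24 ms.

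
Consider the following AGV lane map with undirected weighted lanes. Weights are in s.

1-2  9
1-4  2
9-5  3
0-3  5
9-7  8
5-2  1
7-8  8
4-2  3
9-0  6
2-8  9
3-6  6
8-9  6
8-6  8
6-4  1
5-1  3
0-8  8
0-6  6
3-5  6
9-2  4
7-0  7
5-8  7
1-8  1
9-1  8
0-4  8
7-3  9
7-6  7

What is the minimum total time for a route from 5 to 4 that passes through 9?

10 s

Best 5 to 9: 5–9 costing 3
Best 9 to 4: 9–2–4 costing 7
Total via 9: 3 + 7 = 10 s.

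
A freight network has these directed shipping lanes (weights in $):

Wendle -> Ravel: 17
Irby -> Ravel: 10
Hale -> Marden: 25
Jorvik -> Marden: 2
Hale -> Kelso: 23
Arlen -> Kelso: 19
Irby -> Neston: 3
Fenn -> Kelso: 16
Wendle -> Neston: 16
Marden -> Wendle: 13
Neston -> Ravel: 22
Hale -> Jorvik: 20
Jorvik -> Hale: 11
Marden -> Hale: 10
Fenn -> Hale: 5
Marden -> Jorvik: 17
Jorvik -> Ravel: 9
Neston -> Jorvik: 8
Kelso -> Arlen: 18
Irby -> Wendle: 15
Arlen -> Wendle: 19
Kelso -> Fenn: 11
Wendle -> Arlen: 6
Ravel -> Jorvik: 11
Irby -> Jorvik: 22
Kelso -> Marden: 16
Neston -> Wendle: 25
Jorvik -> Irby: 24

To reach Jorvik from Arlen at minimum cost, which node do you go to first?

Wendle

Compare a few routes:
Arlen–Wendle–Neston–Jorvik: 19+16+8 = 43
Arlen–Wendle–Ravel–Jorvik: 19+17+11 = 47
Arlen–Kelso–Marden–Jorvik: 19+16+17 = 52
Cheapest is Arlen–Wendle–Neston–Jorvik at $43.
So from Arlen the first move is to Wendle.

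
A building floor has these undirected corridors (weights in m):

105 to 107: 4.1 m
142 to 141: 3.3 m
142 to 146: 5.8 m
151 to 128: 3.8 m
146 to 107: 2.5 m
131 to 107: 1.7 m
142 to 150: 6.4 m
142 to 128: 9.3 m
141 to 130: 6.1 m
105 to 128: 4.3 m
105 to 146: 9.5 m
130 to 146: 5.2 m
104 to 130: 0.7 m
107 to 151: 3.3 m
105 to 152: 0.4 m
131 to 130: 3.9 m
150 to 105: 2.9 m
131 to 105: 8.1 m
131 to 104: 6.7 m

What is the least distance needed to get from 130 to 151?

8.9 m

Settle nodes by increasing distance from 130:
130: 0
104: 0.7  (via 130)
131: 3.9  (via 130)
146: 5.2  (via 130)
107: 5.6  (via 131)
141: 6.1  (via 130)
151: 8.9  (via 107)
Shortest route: 130–131–107–151 = 8.9 m.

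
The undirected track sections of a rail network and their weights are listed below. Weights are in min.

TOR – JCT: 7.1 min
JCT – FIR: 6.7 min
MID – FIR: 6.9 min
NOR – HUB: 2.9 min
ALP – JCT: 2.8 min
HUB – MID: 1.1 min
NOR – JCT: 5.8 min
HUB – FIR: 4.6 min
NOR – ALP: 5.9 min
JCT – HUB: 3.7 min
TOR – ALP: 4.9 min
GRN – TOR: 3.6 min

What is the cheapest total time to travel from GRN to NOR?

14.4 min

Enumerating some paths:
GRN → TOR → JCT → NOR: 3.6+7.1+5.8 = 16.5
GRN → TOR → ALP → NOR: 3.6+4.9+5.9 = 14.4
GRN → TOR → ALP → JCT → NOR: 3.6+4.9+2.8+5.8 = 17.1
Cheapest is GRN → TOR → ALP → NOR at 14.4 min.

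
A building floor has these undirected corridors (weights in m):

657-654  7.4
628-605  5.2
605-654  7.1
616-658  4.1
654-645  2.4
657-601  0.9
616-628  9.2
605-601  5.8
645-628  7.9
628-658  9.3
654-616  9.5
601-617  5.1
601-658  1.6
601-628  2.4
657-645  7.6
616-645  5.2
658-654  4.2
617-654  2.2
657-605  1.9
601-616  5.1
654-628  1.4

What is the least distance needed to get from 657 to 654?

Compare a few routes:
657–601–658–654: 0.9+1.6+4.2 = 6.7
657–601–628–654: 0.9+2.4+1.4 = 4.7
Cheapest is 657–601–628–654 at 4.7 m.

4.7 m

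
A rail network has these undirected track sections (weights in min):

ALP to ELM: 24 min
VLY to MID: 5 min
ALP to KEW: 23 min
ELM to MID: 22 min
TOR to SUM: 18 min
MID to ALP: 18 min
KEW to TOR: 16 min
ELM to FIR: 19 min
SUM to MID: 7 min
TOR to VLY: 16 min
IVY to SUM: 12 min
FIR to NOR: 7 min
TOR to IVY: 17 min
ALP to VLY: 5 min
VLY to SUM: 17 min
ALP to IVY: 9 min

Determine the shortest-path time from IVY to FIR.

52 min

Shortest distances from IVY:
IVY: 0
ALP: 9  (via IVY)
SUM: 12  (via IVY)
VLY: 14  (via ALP)
TOR: 17  (via IVY)
MID: 19  (via SUM)
KEW: 32  (via ALP)
ELM: 33  (via ALP)
FIR: 52  (via ELM)
Shortest route: IVY–ALP–ELM–FIR = 52 min.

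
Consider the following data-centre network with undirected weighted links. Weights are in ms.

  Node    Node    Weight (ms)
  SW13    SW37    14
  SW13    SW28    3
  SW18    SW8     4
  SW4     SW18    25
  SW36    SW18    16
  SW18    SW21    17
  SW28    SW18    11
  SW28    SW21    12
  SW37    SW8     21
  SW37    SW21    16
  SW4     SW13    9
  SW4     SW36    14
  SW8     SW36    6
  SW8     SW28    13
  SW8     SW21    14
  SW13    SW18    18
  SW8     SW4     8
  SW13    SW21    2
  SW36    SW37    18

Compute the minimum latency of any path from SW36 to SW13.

22 ms

Compare a few routes:
SW36 → SW8 → SW28 → SW13: 6+13+3 = 22
SW36 → SW4 → SW13: 14+9 = 23
SW36 → SW8 → SW4 → SW13: 6+8+9 = 23
SW36 → SW8 → SW18 → SW28 → SW13: 6+4+11+3 = 24
Cheapest is SW36 → SW8 → SW28 → SW13 at 22 ms.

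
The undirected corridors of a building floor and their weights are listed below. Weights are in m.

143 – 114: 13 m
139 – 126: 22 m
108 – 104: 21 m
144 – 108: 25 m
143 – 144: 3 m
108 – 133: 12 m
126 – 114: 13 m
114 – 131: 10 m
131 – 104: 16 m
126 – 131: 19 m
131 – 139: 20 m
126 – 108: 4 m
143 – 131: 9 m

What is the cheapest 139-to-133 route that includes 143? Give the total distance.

69 m

Shortest 139→143: 139 → 131 → 143 = 29
Best 143 to 133: 143 → 144 → 108 → 133 costing 40
Total via 143: 29 + 40 = 69 m.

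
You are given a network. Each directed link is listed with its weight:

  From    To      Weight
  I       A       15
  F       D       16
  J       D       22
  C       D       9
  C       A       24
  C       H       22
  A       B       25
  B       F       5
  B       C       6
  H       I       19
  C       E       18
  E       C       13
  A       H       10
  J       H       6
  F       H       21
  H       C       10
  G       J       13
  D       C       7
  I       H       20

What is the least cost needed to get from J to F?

70

Compare a few routes:
J → D → C → A → B → F: 22+7+24+25+5 = 83
J → D → C → H → I → A → B → F: 22+7+22+19+15+25+5 = 115
J → H → C → A → B → F: 6+10+24+25+5 = 70
Cheapest is J → H → C → A → B → F at 70.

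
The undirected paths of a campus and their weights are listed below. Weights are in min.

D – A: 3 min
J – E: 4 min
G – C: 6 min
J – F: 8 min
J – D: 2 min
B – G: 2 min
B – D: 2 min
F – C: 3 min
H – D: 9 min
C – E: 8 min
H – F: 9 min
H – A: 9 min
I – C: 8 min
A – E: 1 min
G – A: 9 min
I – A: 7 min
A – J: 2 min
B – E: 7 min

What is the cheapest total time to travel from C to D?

Enumerating some paths:
C–E–A–D: 8+1+3 = 12
C–G–B–D: 6+2+2 = 10
Cheapest is C–G–B–D at 10 min.

10 min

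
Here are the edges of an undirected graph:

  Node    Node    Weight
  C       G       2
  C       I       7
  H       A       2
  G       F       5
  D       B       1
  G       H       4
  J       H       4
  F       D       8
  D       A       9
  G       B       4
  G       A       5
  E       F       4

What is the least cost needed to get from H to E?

13

Enumerating some paths:
H–G–B–D–F–E: 4+4+1+8+4 = 21
H–G–F–E: 4+5+4 = 13
H–A–G–F–E: 2+5+5+4 = 16
Cheapest is H–G–F–E at 13.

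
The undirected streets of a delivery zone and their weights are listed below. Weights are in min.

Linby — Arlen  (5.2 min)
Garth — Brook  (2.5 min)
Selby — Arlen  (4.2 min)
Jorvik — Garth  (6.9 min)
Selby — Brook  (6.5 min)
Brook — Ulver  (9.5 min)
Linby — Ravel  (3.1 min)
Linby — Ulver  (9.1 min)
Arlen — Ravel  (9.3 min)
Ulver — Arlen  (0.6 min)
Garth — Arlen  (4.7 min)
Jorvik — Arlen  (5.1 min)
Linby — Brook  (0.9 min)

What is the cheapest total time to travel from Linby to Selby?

7.4 min

Candidate routes:
Linby - Brook - Selby: 0.9+6.5 = 7.4
Linby - Brook - Garth - Arlen - Selby: 0.9+2.5+4.7+4.2 = 12.3
Linby - Arlen - Selby: 5.2+4.2 = 9.4
Cheapest is Linby - Brook - Selby at 7.4 min.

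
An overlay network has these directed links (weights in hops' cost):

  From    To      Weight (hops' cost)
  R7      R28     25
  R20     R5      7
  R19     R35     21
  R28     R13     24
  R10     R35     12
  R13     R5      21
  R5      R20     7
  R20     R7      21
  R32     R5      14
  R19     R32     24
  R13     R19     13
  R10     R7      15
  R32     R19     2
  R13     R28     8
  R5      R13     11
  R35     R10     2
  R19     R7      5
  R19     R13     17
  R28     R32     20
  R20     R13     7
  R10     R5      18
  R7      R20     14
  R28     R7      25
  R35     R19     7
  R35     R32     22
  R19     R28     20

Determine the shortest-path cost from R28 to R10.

45 hops' cost

Running Dijkstra from R28:
R28: 0
R32: 20  (via R28)
R19: 22  (via R32)
R13: 24  (via R28)
R7: 25  (via R28)
R5: 34  (via R32)
R20: 39  (via R7)
R35: 43  (via R19)
R10: 45  (via R35)
Shortest route: R28 → R32 → R19 → R35 → R10 = 45 hops' cost.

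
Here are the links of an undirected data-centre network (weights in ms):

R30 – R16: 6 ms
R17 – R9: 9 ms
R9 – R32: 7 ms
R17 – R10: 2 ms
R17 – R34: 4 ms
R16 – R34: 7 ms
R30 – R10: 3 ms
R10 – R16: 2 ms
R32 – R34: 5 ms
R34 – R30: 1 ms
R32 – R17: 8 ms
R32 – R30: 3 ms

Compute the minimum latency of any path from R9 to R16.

Running Dijkstra from R9:
R9: 0
R32: 7  (via R9)
R17: 9  (via R9)
R30: 10  (via R32)
R10: 11  (via R17)
R34: 11  (via R30)
R16: 13  (via R10)
Shortest route: R9 → R17 → R10 → R16 = 13 ms.

13 ms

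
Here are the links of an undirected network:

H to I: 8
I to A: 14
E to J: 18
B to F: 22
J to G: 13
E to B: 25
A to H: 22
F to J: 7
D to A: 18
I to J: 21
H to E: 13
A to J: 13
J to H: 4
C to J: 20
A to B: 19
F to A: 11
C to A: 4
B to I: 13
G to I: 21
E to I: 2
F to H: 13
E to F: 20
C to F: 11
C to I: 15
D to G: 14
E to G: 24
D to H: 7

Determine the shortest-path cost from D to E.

Candidate routes:
D–H–E: 7+13 = 20
D–H–I–E: 7+8+2 = 17
The minimum is 17 via D–H–I–E.

17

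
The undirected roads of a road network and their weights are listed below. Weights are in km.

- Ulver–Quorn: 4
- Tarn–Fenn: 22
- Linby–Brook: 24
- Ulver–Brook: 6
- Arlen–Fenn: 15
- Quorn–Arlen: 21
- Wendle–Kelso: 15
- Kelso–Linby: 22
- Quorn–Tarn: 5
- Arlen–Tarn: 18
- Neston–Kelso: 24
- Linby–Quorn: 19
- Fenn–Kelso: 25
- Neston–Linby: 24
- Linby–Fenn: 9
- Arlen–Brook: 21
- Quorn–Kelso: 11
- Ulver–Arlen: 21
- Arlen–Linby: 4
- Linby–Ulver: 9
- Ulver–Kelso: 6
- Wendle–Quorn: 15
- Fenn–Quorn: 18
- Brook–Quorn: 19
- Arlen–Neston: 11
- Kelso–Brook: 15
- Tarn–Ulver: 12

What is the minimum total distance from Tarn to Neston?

29 km

Candidate routes:
Tarn - Arlen - Neston: 18+11 = 29
Tarn - Quorn - Ulver - Linby - Arlen - Neston: 5+4+9+4+11 = 33
Cheapest is Tarn - Arlen - Neston at 29 km.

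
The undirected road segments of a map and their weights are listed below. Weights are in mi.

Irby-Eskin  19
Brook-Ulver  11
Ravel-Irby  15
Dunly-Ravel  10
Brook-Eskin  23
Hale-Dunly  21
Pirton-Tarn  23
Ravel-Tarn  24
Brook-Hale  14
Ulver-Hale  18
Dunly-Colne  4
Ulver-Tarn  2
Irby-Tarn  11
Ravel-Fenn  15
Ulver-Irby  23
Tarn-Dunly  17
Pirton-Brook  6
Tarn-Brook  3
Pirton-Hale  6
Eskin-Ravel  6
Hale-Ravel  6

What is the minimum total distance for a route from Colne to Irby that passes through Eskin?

Best Colne to Eskin: Colne–Dunly–Ravel–Eskin costing 20
Best Eskin to Irby: Eskin–Irby costing 19
Total via Eskin: 20 + 19 = 39 mi.

39 mi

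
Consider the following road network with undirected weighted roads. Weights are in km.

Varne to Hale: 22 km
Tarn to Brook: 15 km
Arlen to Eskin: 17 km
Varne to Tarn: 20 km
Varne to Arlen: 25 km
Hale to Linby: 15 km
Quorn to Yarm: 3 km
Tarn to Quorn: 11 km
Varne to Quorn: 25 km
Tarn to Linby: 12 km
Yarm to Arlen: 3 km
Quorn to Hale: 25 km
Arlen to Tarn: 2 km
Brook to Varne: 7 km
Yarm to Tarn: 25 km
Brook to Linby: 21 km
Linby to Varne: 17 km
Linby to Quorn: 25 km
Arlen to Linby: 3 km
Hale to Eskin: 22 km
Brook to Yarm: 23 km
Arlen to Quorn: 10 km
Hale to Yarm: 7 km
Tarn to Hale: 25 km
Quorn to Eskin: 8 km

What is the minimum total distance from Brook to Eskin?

Compare a few routes:
Brook - Tarn - Arlen - Eskin: 15+2+17 = 34
Brook - Tarn - Arlen - Yarm - Quorn - Eskin: 15+2+3+3+8 = 31
The minimum is 31 km via Brook - Tarn - Arlen - Yarm - Quorn - Eskin.

31 km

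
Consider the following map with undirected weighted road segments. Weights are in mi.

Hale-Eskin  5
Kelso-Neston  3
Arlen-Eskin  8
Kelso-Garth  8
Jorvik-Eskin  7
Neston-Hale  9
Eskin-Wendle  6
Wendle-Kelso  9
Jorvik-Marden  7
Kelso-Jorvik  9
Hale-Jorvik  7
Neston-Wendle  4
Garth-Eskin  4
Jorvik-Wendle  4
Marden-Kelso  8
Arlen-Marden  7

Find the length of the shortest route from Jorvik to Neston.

Enumerating some paths:
Jorvik → Wendle → Neston: 4+4 = 8
Jorvik → Wendle → Kelso → Neston: 4+9+3 = 16
Jorvik → Hale → Neston: 7+9 = 16
Jorvik → Kelso → Neston: 9+3 = 12
The minimum is 8 mi via Jorvik → Wendle → Neston.

8 mi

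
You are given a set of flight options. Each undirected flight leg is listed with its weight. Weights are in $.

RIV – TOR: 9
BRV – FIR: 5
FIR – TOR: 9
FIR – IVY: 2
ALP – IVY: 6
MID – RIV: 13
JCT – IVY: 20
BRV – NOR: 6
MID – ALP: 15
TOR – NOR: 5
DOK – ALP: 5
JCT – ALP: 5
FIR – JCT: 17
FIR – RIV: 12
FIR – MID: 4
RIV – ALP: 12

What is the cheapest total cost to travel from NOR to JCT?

$24

Settle nodes by increasing distance from NOR:
NOR: 0
TOR: 5  (via NOR)
BRV: 6  (via NOR)
FIR: 11  (via BRV)
IVY: 13  (via FIR)
RIV: 14  (via TOR)
MID: 15  (via FIR)
ALP: 19  (via IVY)
JCT: 24  (via ALP)
Shortest route: NOR → BRV → FIR → IVY → ALP → JCT = $24.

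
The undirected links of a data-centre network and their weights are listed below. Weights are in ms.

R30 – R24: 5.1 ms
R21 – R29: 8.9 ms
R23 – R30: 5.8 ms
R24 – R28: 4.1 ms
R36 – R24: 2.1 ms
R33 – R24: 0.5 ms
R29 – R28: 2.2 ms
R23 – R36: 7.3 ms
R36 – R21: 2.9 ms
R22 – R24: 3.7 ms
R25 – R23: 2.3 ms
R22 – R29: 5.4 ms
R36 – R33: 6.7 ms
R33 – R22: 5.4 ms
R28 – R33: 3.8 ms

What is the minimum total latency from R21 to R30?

10.1 ms

Candidate routes:
R21–R36–R24–R30: 2.9+2.1+5.1 = 10.1
R21–R36–R33–R24–R30: 2.9+6.7+0.5+5.1 = 15.2
The minimum is 10.1 ms via R21–R36–R24–R30.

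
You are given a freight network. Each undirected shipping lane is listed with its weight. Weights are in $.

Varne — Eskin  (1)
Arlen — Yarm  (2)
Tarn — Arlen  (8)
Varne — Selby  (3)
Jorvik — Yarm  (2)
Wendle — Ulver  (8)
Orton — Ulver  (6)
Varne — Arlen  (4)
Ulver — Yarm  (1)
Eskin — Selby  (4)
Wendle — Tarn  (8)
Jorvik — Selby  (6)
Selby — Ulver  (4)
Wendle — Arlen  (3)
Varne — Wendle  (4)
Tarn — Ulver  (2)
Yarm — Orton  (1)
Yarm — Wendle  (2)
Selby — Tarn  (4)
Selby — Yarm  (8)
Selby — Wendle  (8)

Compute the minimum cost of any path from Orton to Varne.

$7

Running Dijkstra from Orton:
Orton: 0
Yarm: 1  (via Orton)
Ulver: 2  (via Yarm)
Wendle: 3  (via Yarm)
Arlen: 3  (via Yarm)
Jorvik: 3  (via Yarm)
Tarn: 4  (via Ulver)
Selby: 6  (via Ulver)
Varne: 7  (via Wendle)
Shortest route: Orton → Yarm → Wendle → Varne = $7.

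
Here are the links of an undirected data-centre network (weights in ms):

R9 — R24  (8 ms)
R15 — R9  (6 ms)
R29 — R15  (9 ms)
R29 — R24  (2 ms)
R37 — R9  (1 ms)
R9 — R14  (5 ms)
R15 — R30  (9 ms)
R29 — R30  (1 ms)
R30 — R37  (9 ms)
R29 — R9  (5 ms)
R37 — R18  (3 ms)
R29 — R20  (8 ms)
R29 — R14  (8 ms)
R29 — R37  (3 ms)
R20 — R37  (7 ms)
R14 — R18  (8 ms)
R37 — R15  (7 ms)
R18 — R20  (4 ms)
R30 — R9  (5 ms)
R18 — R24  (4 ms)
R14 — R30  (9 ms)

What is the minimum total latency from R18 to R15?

Running Dijkstra from R18:
R18: 0
R37: 3  (via R18)
R24: 4  (via R18)
R9: 4  (via R37)
R20: 4  (via R18)
R29: 6  (via R37)
R30: 7  (via R29)
R14: 8  (via R18)
R15: 10  (via R37)
Shortest route: R18–R37–R15 = 10 ms.

10 ms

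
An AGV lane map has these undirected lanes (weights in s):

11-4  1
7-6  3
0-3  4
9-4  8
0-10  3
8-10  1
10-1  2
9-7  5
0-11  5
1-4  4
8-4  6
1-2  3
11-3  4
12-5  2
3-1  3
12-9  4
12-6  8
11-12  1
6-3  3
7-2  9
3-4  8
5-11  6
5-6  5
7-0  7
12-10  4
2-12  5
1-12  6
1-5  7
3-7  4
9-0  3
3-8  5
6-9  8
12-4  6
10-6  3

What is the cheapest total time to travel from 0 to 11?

Shortest distances from 0:
0: 0
9: 3  (via 0)
10: 3  (via 0)
3: 4  (via 0)
8: 4  (via 10)
1: 5  (via 10)
11: 5  (via 0)
Shortest route: 0–11 = 5 s.

5 s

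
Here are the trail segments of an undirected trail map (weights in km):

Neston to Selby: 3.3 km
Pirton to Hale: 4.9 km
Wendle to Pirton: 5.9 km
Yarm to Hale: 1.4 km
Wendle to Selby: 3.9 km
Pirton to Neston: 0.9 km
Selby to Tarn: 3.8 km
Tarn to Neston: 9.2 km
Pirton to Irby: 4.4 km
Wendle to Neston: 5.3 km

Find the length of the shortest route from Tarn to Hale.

12.9 km

Shortest distances from Tarn:
Tarn: 0
Selby: 3.8  (via Tarn)
Neston: 7.1  (via Selby)
Wendle: 7.7  (via Selby)
Pirton: 8  (via Neston)
Irby: 12.4  (via Pirton)
Hale: 12.9  (via Pirton)
Shortest route: Tarn–Selby–Neston–Pirton–Hale = 12.9 km.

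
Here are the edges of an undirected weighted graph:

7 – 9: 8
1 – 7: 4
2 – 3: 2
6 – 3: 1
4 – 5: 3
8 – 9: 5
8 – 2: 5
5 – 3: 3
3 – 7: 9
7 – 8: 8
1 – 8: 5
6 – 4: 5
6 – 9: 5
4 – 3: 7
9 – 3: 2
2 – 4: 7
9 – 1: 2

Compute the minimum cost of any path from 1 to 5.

Enumerating some paths:
1 - 9 - 3 - 4 - 5: 2+2+7+3 = 14
1 - 9 - 6 - 3 - 5: 2+5+1+3 = 11
1 - 9 - 3 - 5: 2+2+3 = 7
1 - 9 - 3 - 6 - 4 - 5: 2+2+1+5+3 = 13
The minimum is 7 via 1 - 9 - 3 - 5.

7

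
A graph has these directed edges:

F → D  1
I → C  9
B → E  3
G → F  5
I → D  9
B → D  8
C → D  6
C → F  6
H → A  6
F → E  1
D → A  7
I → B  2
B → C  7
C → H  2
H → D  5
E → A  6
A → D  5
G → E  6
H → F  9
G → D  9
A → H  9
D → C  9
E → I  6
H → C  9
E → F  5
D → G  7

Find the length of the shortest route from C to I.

13

Enumerating some paths:
C - D - G - E - I: 6+7+6+6 = 25
C - H - F - E - I: 2+9+1+6 = 18
C - F - E - I: 6+1+6 = 13
Cheapest is C - F - E - I at 13.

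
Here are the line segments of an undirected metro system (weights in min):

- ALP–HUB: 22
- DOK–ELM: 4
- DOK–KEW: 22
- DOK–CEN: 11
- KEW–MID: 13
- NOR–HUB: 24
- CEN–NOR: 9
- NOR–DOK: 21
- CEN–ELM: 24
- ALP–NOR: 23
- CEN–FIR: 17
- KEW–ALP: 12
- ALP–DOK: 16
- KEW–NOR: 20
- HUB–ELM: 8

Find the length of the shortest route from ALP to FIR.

44 min

Candidate routes:
ALP–KEW–NOR–CEN–FIR: 12+20+9+17 = 58
ALP–DOK–CEN–FIR: 16+11+17 = 44
ALP–NOR–CEN–FIR: 23+9+17 = 49
The minimum is 44 min via ALP–DOK–CEN–FIR.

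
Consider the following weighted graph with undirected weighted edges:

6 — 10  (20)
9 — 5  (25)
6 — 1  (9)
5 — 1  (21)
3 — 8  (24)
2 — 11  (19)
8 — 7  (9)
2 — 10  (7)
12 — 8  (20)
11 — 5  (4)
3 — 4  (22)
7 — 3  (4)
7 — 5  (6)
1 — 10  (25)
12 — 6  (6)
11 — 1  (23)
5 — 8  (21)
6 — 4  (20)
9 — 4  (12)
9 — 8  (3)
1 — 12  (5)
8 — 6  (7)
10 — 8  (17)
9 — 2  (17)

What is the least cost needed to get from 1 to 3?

29

Enumerating some paths:
1 - 5 - 7 - 3: 21+6+4 = 31
1 - 6 - 8 - 7 - 3: 9+7+9+4 = 29
The minimum is 29 via 1 - 6 - 8 - 7 - 3.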